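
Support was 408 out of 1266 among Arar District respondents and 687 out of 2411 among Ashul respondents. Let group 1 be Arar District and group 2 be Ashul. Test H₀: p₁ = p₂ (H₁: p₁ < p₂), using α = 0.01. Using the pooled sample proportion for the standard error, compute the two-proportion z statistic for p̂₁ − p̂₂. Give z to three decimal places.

p̂₁ = 408/1266 ≈ 0.32227, p̂₂ = 687/2411 ≈ 0.28494.
Pooled p̂ = (408+687)/(1266+2411) = 1095/3677 = 0.29780.
SE = √(0.209114 × 0.00120466) = 0.01587.
z = (0.32227 − 0.28494)/0.01587 = 0.03733/0.01587 = 2.352.
p-value = P(Z < 2.352) ≈ 0.9907; since p > α = 0.01, fail to reject H₀.

z = 2.352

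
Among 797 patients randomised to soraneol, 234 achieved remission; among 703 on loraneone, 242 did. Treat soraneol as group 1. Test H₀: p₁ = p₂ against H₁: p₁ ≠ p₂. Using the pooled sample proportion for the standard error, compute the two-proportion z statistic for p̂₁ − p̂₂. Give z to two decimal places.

p̂₁ = 234/797 ≈ 0.2936, p̂₂ = 242/703 ≈ 0.3442.
Pooled p̂ = (234+242)/(797+703) = 476/1500 = 0.3173.
SE = √(0.216633 × 0.00267718) = 0.0241.
z = (0.2936 − 0.3442)/0.0241 = -0.0506/0.0241 = -2.10.
Two-sided p-value ≈ 2·Φ(−2.103) = 0.0355.

z = -2.10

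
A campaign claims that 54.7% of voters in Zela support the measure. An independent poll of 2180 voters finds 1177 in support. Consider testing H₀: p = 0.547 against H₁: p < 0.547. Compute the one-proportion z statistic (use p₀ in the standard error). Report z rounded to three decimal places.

z = -0.665

p̂ = 1177/2180 ≈ 0.53991.
SE = √(p₀(1−p₀)/n) = √(0.24779/2180) = 0.01066.
z = (0.53991 − 0.547)/0.01066 = -0.00709/0.01066 = -0.665.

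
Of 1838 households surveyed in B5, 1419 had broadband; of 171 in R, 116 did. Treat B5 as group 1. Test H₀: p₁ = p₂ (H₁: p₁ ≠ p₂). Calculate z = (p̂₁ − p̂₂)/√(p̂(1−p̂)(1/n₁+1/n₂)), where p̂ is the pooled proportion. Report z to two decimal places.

z = 2.76

p̂₁ = 1419/1838 = 0.7720, p̂₂ = 116/171 = 0.6784.
Pooled p̂ = (1419+116)/(1838+171) = 1535/2009 = 0.7641.
SE = √(p̂(1−p̂)(1/n₁+1/n₂)) = √(0.7641·0.2359·0.00639202) = √(0.0011523) = 0.0339.
z = (0.7720 − 0.6784)/0.0339 = 0.0936/0.0339 = 2.76.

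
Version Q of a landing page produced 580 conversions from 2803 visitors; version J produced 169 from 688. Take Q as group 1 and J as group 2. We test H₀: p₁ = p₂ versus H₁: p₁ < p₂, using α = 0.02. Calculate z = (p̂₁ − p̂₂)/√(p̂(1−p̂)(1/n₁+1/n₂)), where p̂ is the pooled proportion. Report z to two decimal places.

z = -2.22

p̂₁ = 580/2803 ≈ 0.20692, p̂₂ = 169/688 ≈ 0.24564.
Pooled p̂ = (580+169)/(2803+688) = 749/3491 = 0.21455.
SE = √(p̂(1−p̂)(1/n₁+1/n₂)) = √(0.21455·0.78545·0.00181025) = √(0.000305062) = 0.01747.
z = (0.20692 − 0.24564)/0.01747 = -0.03872/0.01747 = -2.22.
p-value = P(Z < -2.217) ≈ 0.0133; since p < α = 0.02, reject H₀.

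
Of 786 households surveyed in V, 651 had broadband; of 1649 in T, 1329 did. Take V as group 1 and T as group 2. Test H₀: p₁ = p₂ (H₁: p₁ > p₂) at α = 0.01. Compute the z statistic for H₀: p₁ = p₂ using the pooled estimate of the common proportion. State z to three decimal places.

z = 1.320

p̂₁ = 651/786 ≈ 0.82824, p̂₂ = 1329/1649 ≈ 0.80594.
Pooled p̂ = (651+1329)/(786+1649) = 1980/2435 = 0.81314.
SE = √(0.151942 × 0.00187869) = 0.01690.
z = (0.82824 − 0.80594)/0.01690 = 0.02230/0.01690 = 1.320.
p-value = P(Z > 1.320) ≈ 0.0934, so at α = 0.01 we fail to reject H₀.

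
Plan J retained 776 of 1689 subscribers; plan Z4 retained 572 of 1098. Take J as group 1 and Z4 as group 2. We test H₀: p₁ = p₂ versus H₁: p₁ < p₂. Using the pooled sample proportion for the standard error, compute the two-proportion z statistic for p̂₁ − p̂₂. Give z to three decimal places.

z = -3.175

p̂₁ = 776/1689 ≈ 0.459443, p̂₂ = 572/1098 ≈ 0.520947.
Pooled p̂ = (776+572)/(1689+1098) = 1348/2787 = 0.483674.
SE = √(p̂(1−p̂)(1/n₁+1/n₂)) = √(0.483674·0.516326·0.00150281) = √(0.000375303) = 0.019373.
z = (0.459443 − 0.520947)/0.019373 = -0.061504/0.019373 = -3.175.
p-value = P(Z < -3.175) ≈ 0.0007.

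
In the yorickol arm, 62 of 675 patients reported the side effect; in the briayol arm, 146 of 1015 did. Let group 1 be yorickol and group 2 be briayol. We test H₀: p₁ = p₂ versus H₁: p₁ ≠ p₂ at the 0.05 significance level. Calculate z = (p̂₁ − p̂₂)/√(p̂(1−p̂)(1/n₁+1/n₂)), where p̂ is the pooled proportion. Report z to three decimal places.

z = -3.186

p̂₁ = 62/675 ≈ 0.09185, p̂₂ = 146/1015 ≈ 0.14384.
Pooled p̂ = (62+146)/(675+1015) = 208/1690 = 0.12308.
SE = √(0.107929 × 0.0024667) = 0.01632.
z = (0.09185 − 0.14384)/0.01632 = -0.05199/0.01632 = -3.186.
p-value = 2·P(Z > 3.186) ≈ 0.0014. With α = 0.05, reject H₀.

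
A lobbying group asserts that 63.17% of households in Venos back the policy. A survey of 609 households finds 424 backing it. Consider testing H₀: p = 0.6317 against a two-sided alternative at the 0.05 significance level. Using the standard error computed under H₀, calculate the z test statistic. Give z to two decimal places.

z = 3.30

p̂ = 424/609 = 0.69622.
Under H₀, SE = √(0.6317·0.3683/609) = √(0.000382028) = 0.01955.
z = (0.69622 − 0.6317)/0.01955 = 0.06452/0.01955 = 3.30.
Two-sided p-value ≈ 2·Φ(−3.301) = 0.0010; since p < α = 0.05, reject H₀.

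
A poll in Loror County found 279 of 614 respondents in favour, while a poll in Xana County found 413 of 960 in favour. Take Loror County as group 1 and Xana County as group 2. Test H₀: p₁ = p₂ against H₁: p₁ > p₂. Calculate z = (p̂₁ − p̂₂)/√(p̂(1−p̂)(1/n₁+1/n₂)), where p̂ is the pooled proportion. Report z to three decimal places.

z = 0.943

p̂₁ = 279/614 = 0.45440, p̂₂ = 413/960 = 0.43021.
Pooled p̂ = (279+413)/(614+960) = 692/1574 = 0.43964.
SE = √(p̂(1−p̂)(1/n₁+1/n₂)) = √(0.43964·0.56036·0.00267033) = √(0.000657855) = 0.02565.
z = (0.45440 − 0.43021)/0.02565 = 0.02419/0.02565 = 0.943.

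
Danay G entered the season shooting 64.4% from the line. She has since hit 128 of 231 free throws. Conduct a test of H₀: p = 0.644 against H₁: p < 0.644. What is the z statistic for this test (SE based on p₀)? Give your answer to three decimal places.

z = -2.853

p̂ = 128/231 = 0.554113.
SE = √(p₀(1−p₀)/n) = √(0.22926/231) = 0.031504.
z = (0.554113 − 0.644)/0.031504 = -0.089887/0.031504 = -2.853.
p-value = P(Z < -2.853) ≈ 0.0022.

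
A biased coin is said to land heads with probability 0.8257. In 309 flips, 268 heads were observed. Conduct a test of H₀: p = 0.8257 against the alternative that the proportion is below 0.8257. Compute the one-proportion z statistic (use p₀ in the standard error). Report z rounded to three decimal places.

z = 1.928

p̂ = 268/309 = 0.86731.
Under H₀, SE = √(0.8257·0.1743/309) = √(0.000465759) = 0.02158.
z = (0.86731 − 0.8257)/0.02158 = 0.04161/0.02158 = 1.928.
p-value = P(Z < 1.928) ≈ 0.9731.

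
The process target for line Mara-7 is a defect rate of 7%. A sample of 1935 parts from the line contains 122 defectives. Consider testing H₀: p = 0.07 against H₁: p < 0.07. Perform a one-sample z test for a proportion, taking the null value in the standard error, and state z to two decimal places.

p̂ = 122/1935 ≈ 0.06305.
SE = √(p₀(1−p₀)/n) = √(0.0651/1935) = 0.00580.
z = (0.06305 − 0.07)/0.00580 = -0.00695/0.00580 = -1.20.

z = -1.20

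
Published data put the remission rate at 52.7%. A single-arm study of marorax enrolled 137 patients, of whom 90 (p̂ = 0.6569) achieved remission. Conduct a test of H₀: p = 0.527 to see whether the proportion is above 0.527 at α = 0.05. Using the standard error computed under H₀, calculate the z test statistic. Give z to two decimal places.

z = 3.05

p̂ = 90/137 ≈ 0.65693.
Standard error under H₀: √(0.527×0.473/137) = 0.04266.
z = (0.65693 − 0.527)/0.04266 = 0.12993/0.04266 = 3.05.
p-value = P(Z > 3.046) ≈ 0.0012; since p < α = 0.05, reject H₀.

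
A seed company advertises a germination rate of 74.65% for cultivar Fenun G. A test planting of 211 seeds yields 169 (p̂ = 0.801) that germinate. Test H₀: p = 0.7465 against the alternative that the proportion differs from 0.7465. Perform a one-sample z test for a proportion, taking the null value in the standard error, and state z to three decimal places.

p̂ = 169/211 ≈ 0.80095.
SE = √(p₀(1−p₀)/n) = √(0.18924/211) = 0.02995.
z = (0.80095 − 0.7465)/0.02995 = 0.05445/0.02995 = 1.818.

z = 1.818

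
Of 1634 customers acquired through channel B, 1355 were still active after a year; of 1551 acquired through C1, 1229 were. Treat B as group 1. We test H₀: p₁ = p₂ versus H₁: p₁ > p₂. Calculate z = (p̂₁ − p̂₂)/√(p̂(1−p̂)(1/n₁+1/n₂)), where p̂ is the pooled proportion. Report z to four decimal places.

p̂₁ = 1355/1634 ≈ 0.8292534, p̂₂ = 1229/1551 ≈ 0.7923920.
Pooled p̂ = (1355+1229)/(1634+1551) = 2584/3185 = 0.8113030.
SE = √(0.15309 × 0.00125674) = 0.0138707.
z = (0.8292534 − 0.7923920)/0.0138707 = 0.0368614/0.0138707 = 2.6575.

z = 2.6575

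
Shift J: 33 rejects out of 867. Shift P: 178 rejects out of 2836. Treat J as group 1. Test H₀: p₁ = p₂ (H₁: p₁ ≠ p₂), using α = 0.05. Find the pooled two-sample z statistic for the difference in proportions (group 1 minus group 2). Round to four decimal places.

p̂₁ = 33/867 ≈ 0.0380623, p̂₂ = 178/2836 ≈ 0.0627645.
Pooled p̂ = (33+178)/(867+2836) = 211/3703 = 0.0569808.
SE = √(0.053734 × 0.00150601) = 0.0089958.
z = (0.0380623 − 0.0627645)/0.0089958 = -0.0247022/0.0089958 = -2.7460.
p-value = 2·P(Z > 2.746) ≈ 0.0060, so at α = 0.05 we reject H₀.

z = -2.7460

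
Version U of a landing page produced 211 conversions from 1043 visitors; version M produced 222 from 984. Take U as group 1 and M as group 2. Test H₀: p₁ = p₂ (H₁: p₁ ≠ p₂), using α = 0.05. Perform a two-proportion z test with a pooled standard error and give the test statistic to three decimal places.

p̂₁ = 211/1043 = 0.20230, p̂₂ = 222/984 = 0.22561.
Pooled p̂ = (211+222)/(1043+984) = 433/2027 = 0.21362.
SE = √(0.167984 × 0.00197503) = 0.01821.
z = (0.20230 − 0.22561)/0.01821 = -0.02331/0.01821 = -1.280.
Two-sided p-value ≈ 2·Φ(−1.280) = 0.2007. With α = 0.05, fail to reject H₀.

z = -1.280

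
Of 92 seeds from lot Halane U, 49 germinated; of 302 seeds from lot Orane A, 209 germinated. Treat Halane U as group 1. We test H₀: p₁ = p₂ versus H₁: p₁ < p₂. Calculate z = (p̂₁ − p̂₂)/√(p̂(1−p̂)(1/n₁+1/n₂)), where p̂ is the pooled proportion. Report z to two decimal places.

z = -2.82

p̂₁ = 49/92 = 0.5326, p̂₂ = 209/302 = 0.6921.
Pooled p̂ = (49+209)/(92+302) = 258/394 = 0.6548.
SE = √(p̂(1−p̂)(1/n₁+1/n₂)) = √(0.6548·0.3452·0.0141808) = √(0.00320529) = 0.0566.
z = (0.5326 − 0.6921)/0.0566 = -0.1595/0.0566 = -2.82.
p-value = P(Z < -2.816) ≈ 0.0024.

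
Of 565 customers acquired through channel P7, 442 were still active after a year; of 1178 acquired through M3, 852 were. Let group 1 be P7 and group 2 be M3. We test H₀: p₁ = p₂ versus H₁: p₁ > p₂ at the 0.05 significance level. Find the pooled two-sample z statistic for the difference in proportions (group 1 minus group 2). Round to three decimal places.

z = 2.638

p̂₁ = 442/565 ≈ 0.78230, p̂₂ = 852/1178 ≈ 0.72326.
Pooled p̂ = (442+852)/(565+1178) = 1294/1743 = 0.74240.
SE = √(0.191243 × 0.00261881) = 0.02238.
z = (0.78230 − 0.72326)/0.02238 = 0.05904/0.02238 = 2.638.
p-value = P(Z > 2.638) ≈ 0.0042, so at α = 0.05 we reject H₀.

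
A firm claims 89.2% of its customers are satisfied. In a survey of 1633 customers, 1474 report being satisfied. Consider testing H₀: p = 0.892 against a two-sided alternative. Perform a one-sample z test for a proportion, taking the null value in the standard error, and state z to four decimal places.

z = 1.3844

p̂ = 1474/1633 ≈ 0.9026332.
Standard error under H₀: √(0.892×0.108/1633) = 0.0076807.
z = (0.9026332 − 0.892)/0.0076807 = 0.0106332/0.0076807 = 1.3844.
Two-sided p-value ≈ 2·Φ(−1.384) = 0.1662.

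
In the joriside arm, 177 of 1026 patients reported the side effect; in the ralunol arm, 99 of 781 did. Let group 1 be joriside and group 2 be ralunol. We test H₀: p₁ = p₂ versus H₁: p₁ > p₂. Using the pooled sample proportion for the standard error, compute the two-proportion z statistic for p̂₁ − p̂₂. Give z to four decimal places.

z = 2.6783

p̂₁ = 177/1026 ≈ 0.172515, p̂₂ = 99/781 ≈ 0.126761.
Pooled p̂ = (177+99)/(1026+781) = 276/1807 = 0.152739.
SE = √(0.12941 × 0.00225507) = 0.017083.
z = (0.172515 − 0.126761)/0.017083 = 0.045754/0.017083 = 2.6783.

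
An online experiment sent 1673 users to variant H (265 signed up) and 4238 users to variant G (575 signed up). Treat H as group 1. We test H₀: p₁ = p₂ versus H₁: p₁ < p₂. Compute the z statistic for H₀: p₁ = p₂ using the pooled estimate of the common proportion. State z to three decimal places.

p̂₁ = 265/1673 ≈ 0.15840, p̂₂ = 575/4238 ≈ 0.13568.
Pooled p̂ = (265+575)/(1673+4238) = 840/5911 = 0.14211.
SE = √(0.121913 × 0.000833689) = 0.01008.
z = (0.15840 − 0.13568)/0.01008 = 0.02272/0.01008 = 2.254.
p-value = P(Z < 2.254) ≈ 0.9879.

z = 2.254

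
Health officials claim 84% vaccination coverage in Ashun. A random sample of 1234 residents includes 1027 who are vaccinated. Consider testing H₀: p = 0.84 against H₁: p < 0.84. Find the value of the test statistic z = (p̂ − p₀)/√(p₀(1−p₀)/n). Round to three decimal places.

z = -0.742

p̂ = 1027/1234 ≈ 0.83225.
Standard error under H₀: √(0.84×0.16/1234) = 0.01044.
z = (0.83225 − 0.84)/0.01044 = -0.00775/0.01044 = -0.742.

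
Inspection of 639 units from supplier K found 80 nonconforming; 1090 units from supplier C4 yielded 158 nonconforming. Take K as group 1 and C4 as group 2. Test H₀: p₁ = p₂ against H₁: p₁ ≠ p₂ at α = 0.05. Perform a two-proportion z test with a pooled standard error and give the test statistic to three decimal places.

z = -1.151

p̂₁ = 80/639 = 0.125196, p̂₂ = 158/1090 = 0.144954.
Pooled p̂ = (80+158)/(639+1090) = 238/1729 = 0.137652.
SE = √(p̂(1−p̂)(1/n₁+1/n₂)) = √(0.137652·0.862348·0.00248238) = √(0.000294668) = 0.017166.
z = (0.125196 − 0.144954)/0.017166 = -0.019758/0.017166 = -1.151.
p-value = 2·P(Z > 1.151) ≈ 0.2497; since p > α = 0.05, fail to reject H₀.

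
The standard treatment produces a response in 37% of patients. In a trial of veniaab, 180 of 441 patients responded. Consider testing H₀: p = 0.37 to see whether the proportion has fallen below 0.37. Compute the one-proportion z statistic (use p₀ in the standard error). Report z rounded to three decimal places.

z = 1.660

p̂ = 180/441 = 0.40816.
Standard error under H₀: √(0.37×0.63/441) = 0.02299.
z = (0.40816 − 0.37)/0.02299 = 0.03816/0.02299 = 1.660.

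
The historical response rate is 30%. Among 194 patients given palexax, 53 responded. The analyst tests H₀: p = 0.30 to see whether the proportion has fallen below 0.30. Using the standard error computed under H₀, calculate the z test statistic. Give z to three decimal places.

p̂ = 53/194 ≈ 0.27320.
SE = √(p₀(1−p₀)/n) = √(0.21/194) = 0.03290.
z = (0.27320 − 0.3)/0.03290 = -0.02680/0.03290 = -0.815.

z = -0.815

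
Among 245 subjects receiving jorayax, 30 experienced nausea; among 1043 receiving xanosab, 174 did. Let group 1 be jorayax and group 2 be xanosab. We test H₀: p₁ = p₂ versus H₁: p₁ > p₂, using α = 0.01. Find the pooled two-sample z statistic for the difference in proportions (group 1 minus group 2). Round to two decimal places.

p̂₁ = 30/245 ≈ 0.1224, p̂₂ = 174/1043 ≈ 0.1668.
Pooled p̂ = (30+174)/(245+1043) = 204/1288 = 0.1584.
SE = √(0.133299 × 0.00504041) = 0.0259.
z = (0.1224 − 0.1668)/0.0259 = -0.0444/0.0259 = -1.71.
p-value = P(Z > -1.712) ≈ 0.9566; since p > α = 0.01, fail to reject H₀.

z = -1.71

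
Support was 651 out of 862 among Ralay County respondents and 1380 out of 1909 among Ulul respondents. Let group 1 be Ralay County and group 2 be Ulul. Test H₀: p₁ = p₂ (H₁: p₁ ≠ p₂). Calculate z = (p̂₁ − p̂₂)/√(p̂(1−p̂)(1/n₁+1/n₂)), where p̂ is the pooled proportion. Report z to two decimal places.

z = 1.78

p̂₁ = 651/862 = 0.75522, p̂₂ = 1380/1909 = 0.72289.
Pooled p̂ = (651+1380)/(862+1909) = 2031/2771 = 0.73295.
SE = √(0.195735 × 0.00168393) = 0.01815.
z = (0.75522 − 0.72289)/0.01815 = 0.03233/0.01815 = 1.78.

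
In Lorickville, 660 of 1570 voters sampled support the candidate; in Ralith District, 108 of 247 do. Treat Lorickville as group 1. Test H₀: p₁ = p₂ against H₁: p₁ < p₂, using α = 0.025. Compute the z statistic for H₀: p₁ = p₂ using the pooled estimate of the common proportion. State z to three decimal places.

z = -0.499

p̂₁ = 660/1570 ≈ 0.42038, p̂₂ = 108/247 ≈ 0.43725.
Pooled p̂ = (660+108)/(1570+247) = 768/1817 = 0.42267.
SE = √(0.244021 × 0.00468553) = 0.03381.
z = (0.42038 − 0.43725)/0.03381 = -0.01687/0.03381 = -0.499.
p-value = P(Z < -0.499) ≈ 0.3090, so at α = 0.025 we fail to reject H₀.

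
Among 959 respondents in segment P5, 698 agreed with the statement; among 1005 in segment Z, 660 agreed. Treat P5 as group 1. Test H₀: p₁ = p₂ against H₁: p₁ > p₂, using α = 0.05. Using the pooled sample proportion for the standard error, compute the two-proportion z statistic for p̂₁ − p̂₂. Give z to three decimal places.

p̂₁ = 698/959 = 0.72784, p̂₂ = 660/1005 = 0.65672.
Pooled p̂ = (698+660)/(959+1005) = 1358/1964 = 0.69145.
SE = √(0.213348 × 0.00203778) = 0.02085.
z = (0.72784 − 0.65672)/0.02085 = 0.07112/0.02085 = 3.411.
p-value = P(Z > 3.411) ≈ 0.0003, so at α = 0.05 we reject H₀.

z = 3.411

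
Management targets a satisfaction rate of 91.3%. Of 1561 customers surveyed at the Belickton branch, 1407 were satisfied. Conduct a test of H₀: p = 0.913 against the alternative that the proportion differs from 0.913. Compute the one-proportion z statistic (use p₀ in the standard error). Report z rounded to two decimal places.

z = -1.63

p̂ = 1407/1561 ≈ 0.90135.
SE = √(p₀(1−p₀)/n) = √(0.079431/1561) = 0.00713.
z = (0.90135 − 0.913)/0.00713 = -0.01165/0.00713 = -1.63.
Two-sided p-value ≈ 2·Φ(−1.634) = 0.1023.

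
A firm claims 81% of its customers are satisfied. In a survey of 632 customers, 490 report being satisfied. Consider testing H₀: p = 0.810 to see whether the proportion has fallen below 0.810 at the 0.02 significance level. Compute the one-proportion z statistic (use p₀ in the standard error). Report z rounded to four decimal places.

z = -2.2226

p̂ = 490/632 ≈ 0.775316.
Under H₀, SE = √(0.81·0.19/632) = √(0.000243513) = 0.015605.
z = (0.775316 − 0.81)/0.015605 = -0.034684/0.015605 = -2.2226.
p-value = P(Z < -2.223) ≈ 0.0131. With α = 0.02, reject H₀.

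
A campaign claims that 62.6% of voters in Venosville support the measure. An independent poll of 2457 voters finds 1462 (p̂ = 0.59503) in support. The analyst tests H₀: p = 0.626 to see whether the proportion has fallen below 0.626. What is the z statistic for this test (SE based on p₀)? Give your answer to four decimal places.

p̂ = 1462/2457 ≈ 0.5950346.
SE = √(p₀(1−p₀)/n) = √(0.23412/2457) = 0.0097616.
z = (0.5950346 − 0.626)/0.0097616 = -0.0309654/0.0097616 = -3.1722.
p-value = P(Z < -3.172) ≈ 0.0008.

z = -3.1722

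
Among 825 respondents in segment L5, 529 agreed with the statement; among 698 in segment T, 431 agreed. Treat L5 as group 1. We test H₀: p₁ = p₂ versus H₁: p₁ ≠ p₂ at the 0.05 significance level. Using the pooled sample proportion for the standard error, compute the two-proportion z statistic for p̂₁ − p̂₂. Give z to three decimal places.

p̂₁ = 529/825 ≈ 0.64121, p̂₂ = 431/698 ≈ 0.61748.
Pooled p̂ = (529+431)/(825+698) = 960/1523 = 0.63033.
SE = √(p̂(1−p̂)(1/n₁+1/n₂)) = √(0.63033·0.36967·0.00264479) = √(0.000616269) = 0.02482.
z = (0.64121 − 0.61748)/0.02482 = 0.02373/0.02482 = 0.956.
Two-sided p-value ≈ 2·Φ(−0.956) = 0.3390; since p > α = 0.05, fail to reject H₀.

z = 0.956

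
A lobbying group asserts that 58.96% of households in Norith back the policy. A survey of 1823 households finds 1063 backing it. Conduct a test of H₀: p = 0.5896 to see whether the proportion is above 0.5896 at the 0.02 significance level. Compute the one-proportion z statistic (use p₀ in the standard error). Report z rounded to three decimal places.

z = -0.564

p̂ = 1063/1823 ≈ 0.58310.
SE = √(p₀(1−p₀)/n) = √(0.24197/1823) = 0.01152.
z = (0.58310 − 0.5896)/0.01152 = -0.00650/0.01152 = -0.564.
p-value = P(Z > -0.564) ≈ 0.7135; since p > α = 0.02, fail to reject H₀.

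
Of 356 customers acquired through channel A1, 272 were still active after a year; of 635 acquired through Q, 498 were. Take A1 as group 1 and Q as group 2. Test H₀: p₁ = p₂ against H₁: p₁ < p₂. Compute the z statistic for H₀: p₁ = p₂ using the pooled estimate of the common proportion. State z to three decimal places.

p̂₁ = 272/356 = 0.76404, p̂₂ = 498/635 = 0.78425.
Pooled p̂ = (272+498)/(356+635) = 770/991 = 0.77699.
SE = √(p̂(1−p̂)(1/n₁+1/n₂)) = √(0.77699·0.22301·0.00438379) = √(0.000759601) = 0.02756.
z = (0.76404 − 0.78425)/0.02756 = -0.02021/0.02756 = -0.733.
p-value = P(Z < -0.733) ≈ 0.2317.

z = -0.733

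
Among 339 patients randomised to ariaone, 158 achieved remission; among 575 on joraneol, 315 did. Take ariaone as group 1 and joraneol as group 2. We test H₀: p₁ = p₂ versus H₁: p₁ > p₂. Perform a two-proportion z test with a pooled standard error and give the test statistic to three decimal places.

z = -2.389

p̂₁ = 158/339 = 0.46608, p̂₂ = 315/575 = 0.54783.
Pooled p̂ = (158+315)/(339+575) = 473/914 = 0.51751.
SE = √(p̂(1−p̂)(1/n₁+1/n₂)) = √(0.51751·0.48249·0.00468898) = √(0.00117081) = 0.03422.
z = (0.46608 − 0.54783)/0.03422 = -0.08175/0.03422 = -2.389.
p-value = P(Z > -2.389) ≈ 0.9916.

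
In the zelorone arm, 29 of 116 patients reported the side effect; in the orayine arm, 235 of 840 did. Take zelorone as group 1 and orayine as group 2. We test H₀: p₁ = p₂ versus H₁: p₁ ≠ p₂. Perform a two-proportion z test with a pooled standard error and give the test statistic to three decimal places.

p̂₁ = 29/116 = 0.25000, p̂₂ = 235/840 = 0.27976.
Pooled p̂ = (29+235)/(116+840) = 264/956 = 0.27615.
SE = √(0.199891 × 0.00981117) = 0.04429.
z = (0.25000 − 0.27976)/0.04429 = -0.02976/0.04429 = -0.672.
Two-sided p-value ≈ 2·Φ(−0.672) = 0.5016.

z = -0.672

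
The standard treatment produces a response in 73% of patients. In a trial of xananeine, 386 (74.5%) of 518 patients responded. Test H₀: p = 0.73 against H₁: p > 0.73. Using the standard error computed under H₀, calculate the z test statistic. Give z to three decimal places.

p̂ = 386/518 ≈ 0.74517.
Standard error under H₀: √(0.73×0.27/518) = 0.01951.
z = (0.74517 − 0.73)/0.01951 = 0.01517/0.01951 = 0.778.
p-value = P(Z > 0.778) ≈ 0.2183.

z = 0.778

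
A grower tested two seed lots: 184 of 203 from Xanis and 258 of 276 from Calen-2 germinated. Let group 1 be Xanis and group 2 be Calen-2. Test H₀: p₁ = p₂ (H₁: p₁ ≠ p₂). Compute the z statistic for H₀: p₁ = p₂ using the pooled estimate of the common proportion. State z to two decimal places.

p̂₁ = 184/203 = 0.9064, p̂₂ = 258/276 = 0.9348.
Pooled p̂ = (184+258)/(203+276) = 442/479 = 0.9228.
SE = √(p̂(1−p̂)(1/n₁+1/n₂)) = √(0.9228·0.0772·0.0085493) = √(0.000609373) = 0.0247.
z = (0.9064 − 0.9348)/0.0247 = -0.0284/0.0247 = -1.15.

z = -1.15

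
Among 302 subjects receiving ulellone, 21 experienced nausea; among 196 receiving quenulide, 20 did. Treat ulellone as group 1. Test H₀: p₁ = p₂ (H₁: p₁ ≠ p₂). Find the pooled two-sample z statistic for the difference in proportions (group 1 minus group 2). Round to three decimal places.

z = -1.289

p̂₁ = 21/302 ≈ 0.06954, p̂₂ = 20/196 ≈ 0.10204.
Pooled p̂ = (21+20)/(302+196) = 41/498 = 0.08233.
SE = √(0.0755512 × 0.0084133) = 0.02521.
z = (0.06954 − 0.10204)/0.02521 = -0.03250/0.02521 = -1.289.
p-value = 2·P(Z > 1.289) ≈ 0.1973.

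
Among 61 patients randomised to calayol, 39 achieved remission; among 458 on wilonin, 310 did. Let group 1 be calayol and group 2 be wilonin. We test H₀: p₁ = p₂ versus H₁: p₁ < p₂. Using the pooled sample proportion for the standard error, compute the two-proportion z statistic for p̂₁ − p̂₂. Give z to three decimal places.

z = -0.586

p̂₁ = 39/61 = 0.639344, p̂₂ = 310/458 = 0.676856.
Pooled p̂ = (39+310)/(61+458) = 349/519 = 0.672447.
SE = √(p̂(1−p̂)(1/n₁+1/n₂)) = √(0.672447·0.327553·0.0185768) = √(0.00409177) = 0.063967.
z = (0.639344 − 0.676856)/0.063967 = -0.037512/0.063967 = -0.586.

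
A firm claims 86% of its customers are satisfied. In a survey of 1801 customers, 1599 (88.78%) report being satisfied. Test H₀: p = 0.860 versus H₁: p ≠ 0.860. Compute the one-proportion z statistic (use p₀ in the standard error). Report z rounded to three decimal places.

p̂ = 1599/1801 ≈ 0.887840.
Under H₀, SE = √(0.86·0.14/1801) = √(6.68517e-05) = 0.008176.
z = (0.887840 − 0.86)/0.008176 = 0.027840/0.008176 = 3.405.
Two-sided p-value ≈ 2·Φ(−3.405) = 0.0007.

z = 3.405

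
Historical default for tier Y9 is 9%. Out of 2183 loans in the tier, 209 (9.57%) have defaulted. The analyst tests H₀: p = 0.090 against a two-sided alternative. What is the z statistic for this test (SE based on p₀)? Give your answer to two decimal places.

p̂ = 209/2183 = 0.09574.
Under H₀, SE = √(0.09·0.91/2183) = √(3.75172e-05) = 0.00613.
z = (0.09574 − 0.09)/0.00613 = 0.00574/0.00613 = 0.94.

z = 0.94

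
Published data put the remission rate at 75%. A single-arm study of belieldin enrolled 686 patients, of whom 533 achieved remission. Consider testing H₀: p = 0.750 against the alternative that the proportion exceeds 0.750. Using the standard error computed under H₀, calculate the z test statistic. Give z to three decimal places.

p̂ = 533/686 = 0.776968.
SE = √(p₀(1−p₀)/n) = √(0.1875/686) = 0.016533.
z = (0.776968 − 0.75)/0.016533 = 0.026968/0.016533 = 1.631.
p-value = P(Z > 1.631) ≈ 0.0514.

z = 1.631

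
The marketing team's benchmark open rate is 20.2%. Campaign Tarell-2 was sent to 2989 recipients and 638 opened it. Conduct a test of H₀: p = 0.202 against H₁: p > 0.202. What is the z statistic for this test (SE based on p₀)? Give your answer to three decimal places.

z = 1.559

p̂ = 638/2989 ≈ 0.213449.
Standard error under H₀: √(0.202×0.798/2989) = 0.007344.
z = (0.213449 − 0.202)/0.007344 = 0.011449/0.007344 = 1.559.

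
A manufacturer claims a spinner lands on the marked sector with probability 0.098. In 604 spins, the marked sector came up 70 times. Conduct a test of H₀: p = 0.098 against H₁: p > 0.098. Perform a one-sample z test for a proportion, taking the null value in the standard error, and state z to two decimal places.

p̂ = 70/604 ≈ 0.1159.
Under H₀, SE = √(0.098·0.902/604) = √(0.000146351) = 0.0121.
z = (0.1159 − 0.098)/0.0121 = 0.0179/0.0121 = 1.48.

z = 1.48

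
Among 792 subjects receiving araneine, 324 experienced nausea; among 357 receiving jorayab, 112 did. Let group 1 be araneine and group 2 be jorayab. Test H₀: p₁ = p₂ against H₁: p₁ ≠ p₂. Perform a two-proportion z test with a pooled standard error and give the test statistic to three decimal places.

z = 3.083

p̂₁ = 324/792 = 0.40909, p̂₂ = 112/357 = 0.31373.
Pooled p̂ = (324+112)/(792+357) = 436/1149 = 0.37946.
SE = √(0.23547 × 0.00406375) = 0.03093.
z = (0.40909 − 0.31373)/0.03093 = 0.09536/0.03093 = 3.083.
Two-sided p-value ≈ 2·Φ(−3.083) = 0.0020.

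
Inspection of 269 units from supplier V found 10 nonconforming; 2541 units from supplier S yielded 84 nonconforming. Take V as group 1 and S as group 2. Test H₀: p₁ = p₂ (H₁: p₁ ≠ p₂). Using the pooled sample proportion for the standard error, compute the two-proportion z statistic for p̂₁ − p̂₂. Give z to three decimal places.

z = 0.357

p̂₁ = 10/269 ≈ 0.037175, p̂₂ = 84/2541 ≈ 0.033058.
Pooled p̂ = (10+84)/(269+2541) = 94/2810 = 0.033452.
SE = √(0.0323329 × 0.00411102) = 0.011529.
z = (0.037175 − 0.033058)/0.011529 = 0.004117/0.011529 = 0.357.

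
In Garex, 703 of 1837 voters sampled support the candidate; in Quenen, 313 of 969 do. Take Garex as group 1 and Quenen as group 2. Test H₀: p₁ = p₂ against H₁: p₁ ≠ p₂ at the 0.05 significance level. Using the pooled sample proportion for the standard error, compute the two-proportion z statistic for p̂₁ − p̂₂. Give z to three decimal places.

p̂₁ = 703/1837 ≈ 0.382689, p̂₂ = 313/969 ≈ 0.323013.
Pooled p̂ = (703+313)/(1837+969) = 1016/2806 = 0.362081.
SE = √(p̂(1−p̂)(1/n₁+1/n₂)) = √(0.362081·0.637919·0.00157636) = √(0.000364105) = 0.019082.
z = (0.382689 − 0.323013)/0.019082 = 0.059676/0.019082 = 3.127.
p-value = 2·P(Z > 3.127) ≈ 0.0018, so at α = 0.05 we reject H₀.

z = 3.127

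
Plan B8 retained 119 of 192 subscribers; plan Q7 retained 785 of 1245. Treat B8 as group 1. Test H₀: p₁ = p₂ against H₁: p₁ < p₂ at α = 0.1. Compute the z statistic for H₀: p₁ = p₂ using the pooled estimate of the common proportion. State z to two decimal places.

p̂₁ = 119/192 = 0.6198, p̂₂ = 785/1245 = 0.6305.
Pooled p̂ = (119+785)/(192+1245) = 904/1437 = 0.6291.
SE = √(p̂(1−p̂)(1/n₁+1/n₂)) = √(0.6291·0.3709·0.00601155) = √(0.00140271) = 0.0375.
z = (0.6198 − 0.6305)/0.0375 = -0.0107/0.0375 = -0.29.
p-value = P(Z < -0.287) ≈ 0.3872; since p > α = 0.1, fail to reject H₀.

z = -0.29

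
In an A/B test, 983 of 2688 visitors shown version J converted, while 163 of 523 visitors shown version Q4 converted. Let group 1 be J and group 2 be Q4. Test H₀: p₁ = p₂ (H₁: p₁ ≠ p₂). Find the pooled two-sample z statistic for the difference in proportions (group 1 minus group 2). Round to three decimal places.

p̂₁ = 983/2688 ≈ 0.36570, p̂₂ = 163/523 ≈ 0.31166.
Pooled p̂ = (983+163)/(2688+523) = 1146/3211 = 0.35690.
SE = √(p̂(1−p̂)(1/n₁+1/n₂)) = √(0.35690·0.64310·0.00228407) = √(0.000524244) = 0.02290.
z = (0.36570 − 0.31166)/0.02290 = 0.05404/0.02290 = 2.360.

z = 2.360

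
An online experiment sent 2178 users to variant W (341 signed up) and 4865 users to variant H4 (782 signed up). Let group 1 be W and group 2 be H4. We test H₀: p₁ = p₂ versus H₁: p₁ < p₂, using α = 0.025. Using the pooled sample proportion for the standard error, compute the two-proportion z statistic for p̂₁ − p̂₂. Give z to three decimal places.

p̂₁ = 341/2178 = 0.15657, p̂₂ = 782/4865 = 0.16074.
Pooled p̂ = (341+782)/(2178+4865) = 1123/7043 = 0.15945.
SE = √(0.134025 × 0.000664687) = 0.00944.
z = (0.15657 − 0.16074)/0.00944 = -0.00417/0.00944 = -0.442.
p-value = P(Z < -0.442) ≈ 0.3291, so at α = 0.025 we fail to reject H₀.

z = -0.442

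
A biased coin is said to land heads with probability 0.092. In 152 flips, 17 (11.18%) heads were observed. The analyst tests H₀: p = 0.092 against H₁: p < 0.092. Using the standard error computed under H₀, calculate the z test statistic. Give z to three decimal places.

z = 0.846

p̂ = 17/152 ≈ 0.11184.
Standard error under H₀: √(0.092×0.908/152) = 0.02344.
z = (0.11184 − 0.092)/0.02344 = 0.01984/0.02344 = 0.846.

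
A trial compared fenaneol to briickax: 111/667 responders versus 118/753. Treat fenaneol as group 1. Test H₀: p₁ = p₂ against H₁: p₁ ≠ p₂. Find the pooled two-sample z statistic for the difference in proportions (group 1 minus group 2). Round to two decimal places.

p̂₁ = 111/667 = 0.16642, p̂₂ = 118/753 = 0.15671.
Pooled p̂ = (111+118)/(667+753) = 229/1420 = 0.16127.
SE = √(p̂(1−p̂)(1/n₁+1/n₂)) = √(0.16127·0.83873·0.00282727) = √(0.000382418) = 0.01956.
z = (0.16642 − 0.15671)/0.01956 = 0.00971/0.01956 = 0.50.

z = 0.50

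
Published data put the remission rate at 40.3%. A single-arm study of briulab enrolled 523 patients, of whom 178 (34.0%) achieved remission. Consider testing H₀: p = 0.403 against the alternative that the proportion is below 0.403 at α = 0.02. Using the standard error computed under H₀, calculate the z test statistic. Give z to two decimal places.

z = -2.92

p̂ = 178/523 = 0.34034.
Standard error under H₀: √(0.403×0.597/523) = 0.02145.
z = (0.34034 − 0.403)/0.02145 = -0.06266/0.02145 = -2.92.
p-value = P(Z < -2.921) ≈ 0.0017, so at α = 0.02 we reject H₀.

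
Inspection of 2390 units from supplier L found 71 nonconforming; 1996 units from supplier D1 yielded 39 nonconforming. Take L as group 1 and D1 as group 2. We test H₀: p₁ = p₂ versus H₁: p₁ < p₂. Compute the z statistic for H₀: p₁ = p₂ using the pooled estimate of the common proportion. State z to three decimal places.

p̂₁ = 71/2390 ≈ 0.029707, p̂₂ = 39/1996 ≈ 0.019539.
Pooled p̂ = (71+39)/(2390+1996) = 110/4386 = 0.025080.
SE = √(p̂(1−p̂)(1/n₁+1/n₂)) = √(0.025080·0.974920·0.000919412) = √(2.24804e-05) = 0.004741.
z = (0.029707 − 0.019539)/0.004741 = 0.010168/0.004741 = 2.145.
p-value = P(Z < 2.145) ≈ 0.9840.

z = 2.145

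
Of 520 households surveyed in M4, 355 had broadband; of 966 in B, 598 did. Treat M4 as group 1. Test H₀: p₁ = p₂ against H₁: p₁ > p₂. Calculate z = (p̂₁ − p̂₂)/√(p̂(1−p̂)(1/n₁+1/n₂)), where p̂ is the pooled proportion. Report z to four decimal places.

p̂₁ = 355/520 = 0.682692, p̂₂ = 598/966 = 0.619048.
Pooled p̂ = (355+598)/(520+966) = 953/1486 = 0.641319.
SE = √(0.230029 × 0.00295827) = 0.026086.
z = (0.682692 − 0.619048)/0.026086 = 0.063644/0.026086 = 2.4398.
p-value = P(Z > 2.440) ≈ 0.0073.

z = 2.4398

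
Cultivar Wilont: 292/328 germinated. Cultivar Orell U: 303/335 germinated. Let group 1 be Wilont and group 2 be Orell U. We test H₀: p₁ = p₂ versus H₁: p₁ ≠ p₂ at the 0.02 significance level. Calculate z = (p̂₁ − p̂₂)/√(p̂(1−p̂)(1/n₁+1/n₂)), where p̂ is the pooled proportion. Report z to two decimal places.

p̂₁ = 292/328 = 0.89024, p̂₂ = 303/335 = 0.90448.
Pooled p̂ = (292+303)/(328+335) = 595/663 = 0.89744.
SE = √(0.0920447 × 0.00603386) = 0.02357.
z = (0.89024 − 0.90448)/0.02357 = -0.01424/0.02357 = -0.60.
Two-sided p-value ≈ 2·Φ(−0.604) = 0.5459, so at α = 0.02 we fail to reject H₀.

z = -0.60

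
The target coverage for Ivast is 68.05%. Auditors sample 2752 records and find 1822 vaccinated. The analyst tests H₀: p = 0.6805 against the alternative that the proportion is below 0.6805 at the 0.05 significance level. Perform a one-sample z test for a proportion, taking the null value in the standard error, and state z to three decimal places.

z = -2.074

p̂ = 1822/2752 ≈ 0.66206.
Standard error under H₀: √(0.6805×0.3195/2752) = 0.00889.
z = (0.66206 − 0.6805)/0.00889 = -0.01844/0.00889 = -2.074.
p-value = P(Z < -2.074) ≈ 0.0190. With α = 0.05, reject H₀.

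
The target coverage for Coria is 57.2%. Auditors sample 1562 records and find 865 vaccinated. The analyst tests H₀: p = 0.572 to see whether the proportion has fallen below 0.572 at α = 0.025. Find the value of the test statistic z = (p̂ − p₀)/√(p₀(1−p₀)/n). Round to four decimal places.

p̂ = 865/1562 ≈ 0.553777.
SE = √(p₀(1−p₀)/n) = √(0.24482/1562) = 0.012519.
z = (0.553777 − 0.572)/0.012519 = -0.018223/0.012519 = -1.4556.
p-value = P(Z < -1.456) ≈ 0.0728. With α = 0.025, fail to reject H₀.

z = -1.4556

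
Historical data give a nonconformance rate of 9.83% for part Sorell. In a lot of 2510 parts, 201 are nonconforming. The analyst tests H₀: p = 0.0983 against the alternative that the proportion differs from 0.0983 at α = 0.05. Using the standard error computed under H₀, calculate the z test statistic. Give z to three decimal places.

z = -3.066

p̂ = 201/2510 ≈ 0.080080.
Under H₀, SE = √(0.0983·0.9017/2510) = √(3.53136e-05) = 0.005943.
z = (0.080080 − 0.0983)/0.005943 = -0.018220/0.005943 = -3.066.
p-value = 2·P(Z > 3.066) ≈ 0.0022, so at α = 0.05 we reject H₀.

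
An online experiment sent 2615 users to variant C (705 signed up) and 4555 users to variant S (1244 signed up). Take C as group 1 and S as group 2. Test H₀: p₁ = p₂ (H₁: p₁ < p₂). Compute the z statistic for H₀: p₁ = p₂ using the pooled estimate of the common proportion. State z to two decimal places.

z = -0.32

p̂₁ = 705/2615 ≈ 0.2696, p̂₂ = 1244/4555 ≈ 0.2731.
Pooled p̂ = (705+1244)/(2615+4555) = 1949/7170 = 0.2718.
SE = √(p̂(1−p̂)(1/n₁+1/n₂)) = √(0.2718·0.7282·0.000601948) = √(0.000119148) = 0.0109.
z = (0.2696 − 0.2731)/0.0109 = -0.0035/0.0109 = -0.32.
p-value = P(Z < -0.321) ≈ 0.3740.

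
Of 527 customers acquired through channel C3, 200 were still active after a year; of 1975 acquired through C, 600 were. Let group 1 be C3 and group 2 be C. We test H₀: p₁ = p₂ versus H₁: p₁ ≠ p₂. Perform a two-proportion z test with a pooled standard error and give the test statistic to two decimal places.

p̂₁ = 200/527 = 0.3795, p̂₂ = 600/1975 = 0.3038.
Pooled p̂ = (200+600)/(527+1975) = 800/2502 = 0.3197.
SE = √(0.217508 × 0.00240386) = 0.0229.
z = (0.3795 − 0.3038)/0.0229 = 0.0757/0.0229 = 3.31.
p-value = 2·P(Z > 3.311) ≈ 0.0009.

z = 3.31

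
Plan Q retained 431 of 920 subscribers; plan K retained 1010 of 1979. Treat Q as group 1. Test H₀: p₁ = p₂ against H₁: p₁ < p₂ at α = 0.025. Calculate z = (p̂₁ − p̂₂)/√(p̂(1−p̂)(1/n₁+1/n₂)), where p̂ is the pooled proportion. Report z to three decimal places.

z = -2.099

p̂₁ = 431/920 ≈ 0.46848, p̂₂ = 1010/1979 ≈ 0.51036.
Pooled p̂ = (431+1010)/(920+1979) = 1441/2899 = 0.49707.
SE = √(0.249991 × 0.00159226) = 0.01995.
z = (0.46848 − 0.51036)/0.01995 = -0.04188/0.01995 = -2.099.
p-value = P(Z < -2.099) ≈ 0.0179, so at α = 0.025 we reject H₀.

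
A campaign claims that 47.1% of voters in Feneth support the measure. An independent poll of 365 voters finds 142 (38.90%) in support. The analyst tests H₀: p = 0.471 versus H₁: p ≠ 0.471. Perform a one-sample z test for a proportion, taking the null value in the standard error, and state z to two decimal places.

p̂ = 142/365 ≈ 0.3890.
Standard error under H₀: √(0.471×0.529/365) = 0.0261.
z = (0.3890 − 0.471)/0.0261 = -0.0820/0.0261 = -3.14.
Two-sided p-value ≈ 2·Φ(−3.137) = 0.0017.

z = -3.14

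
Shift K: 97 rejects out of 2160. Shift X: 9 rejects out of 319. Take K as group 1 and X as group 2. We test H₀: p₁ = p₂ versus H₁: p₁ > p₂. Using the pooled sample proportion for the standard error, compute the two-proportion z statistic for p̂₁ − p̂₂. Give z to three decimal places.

z = 1.376

p̂₁ = 97/2160 = 0.04491, p̂₂ = 9/319 = 0.02821.
Pooled p̂ = (97+9)/(2160+319) = 106/2479 = 0.04276.
SE = √(0.0409308 × 0.00359776) = 0.01214.
z = (0.04491 − 0.02821)/0.01214 = 0.01670/0.01214 = 1.376.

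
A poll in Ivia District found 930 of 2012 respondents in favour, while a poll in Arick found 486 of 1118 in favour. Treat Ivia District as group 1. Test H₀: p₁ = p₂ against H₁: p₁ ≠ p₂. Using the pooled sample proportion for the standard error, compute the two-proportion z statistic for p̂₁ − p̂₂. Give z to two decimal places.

p̂₁ = 930/2012 ≈ 0.4622, p̂₂ = 486/1118 ≈ 0.4347.
Pooled p̂ = (930+486)/(2012+1118) = 1416/3130 = 0.4524.
SE = √(p̂(1−p̂)(1/n₁+1/n₂)) = √(0.4524·0.5476·0.00139147) = √(0.000344715) = 0.0186.
z = (0.4622 − 0.4347)/0.0186 = 0.0275/0.0186 = 1.48.

z = 1.48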